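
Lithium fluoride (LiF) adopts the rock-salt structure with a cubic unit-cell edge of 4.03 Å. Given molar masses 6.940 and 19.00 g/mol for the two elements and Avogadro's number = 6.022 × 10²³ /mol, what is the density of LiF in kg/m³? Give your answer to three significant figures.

The rock-salt structure contains Z = 4 formula units per cell; M(LiF) = 6.940 + 19.00 = 25.94 g/mol.
a³ = (4.030 × 10^-8 cm)³ = 6.545 × 10^-23 cm³.
ρ = 4 × 25.94 / (6.022 × 10²³ × 6.545 × 10^-23) = 2.633 g/cm³ = 2630 kg/m³.

2630 kg/m³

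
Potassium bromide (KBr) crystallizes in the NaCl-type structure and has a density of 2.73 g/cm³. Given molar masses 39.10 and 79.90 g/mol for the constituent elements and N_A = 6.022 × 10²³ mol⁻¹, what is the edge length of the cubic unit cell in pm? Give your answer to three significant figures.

M(KBr) = 119.0 g/mol; Z = 4 formula units per cell.
a³ = Z·M/(N_A·ρ) = 4 × 119.0 / (6.022 × 10²³ × 2.73) = 2.895 × 10^-22 cm³, so a = 6.616 × 10^-8 cm = 662 pm.

662 pm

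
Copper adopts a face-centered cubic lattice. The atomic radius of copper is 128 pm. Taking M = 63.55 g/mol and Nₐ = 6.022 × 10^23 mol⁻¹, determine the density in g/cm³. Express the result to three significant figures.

In an FCC lattice, atoms touch along the face diagonal, so √2·a = 4r, giving a = 362.0 pm = 3.620 × 10^-8 cm.
With Z = 4, ρ = Z·M/(N_A·a³) = 4 × 63.55 / (6.022 × 10²³ × 4.745 × 10^-23) = 8.895 g/cm³.

8.90 g/cm³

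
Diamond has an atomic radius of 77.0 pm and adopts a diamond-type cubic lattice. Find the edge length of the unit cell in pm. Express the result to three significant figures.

356 pm

In a diamond cubic lattice, nearest neighbors lie along the body diagonal with √3·a = 8r.
a = 8r/√3 = 8 × 77.0 / 1.7321 = 356 pm.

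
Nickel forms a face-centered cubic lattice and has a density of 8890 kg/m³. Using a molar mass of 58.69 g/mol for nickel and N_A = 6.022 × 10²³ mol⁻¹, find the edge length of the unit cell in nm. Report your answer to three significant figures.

With Z = 4 atoms per FCC cell, a³ = Z·M/(N_A·ρ) = 4 × 58.69 / (6.022 × 10²³ × 8.890 g/cm³) = 4.385 × 10^-23 cm³.
a = (4.385 × 10^-23)^(1/3) = 3.526 × 10^-8 cm = 0.353 nm.

0.353 nm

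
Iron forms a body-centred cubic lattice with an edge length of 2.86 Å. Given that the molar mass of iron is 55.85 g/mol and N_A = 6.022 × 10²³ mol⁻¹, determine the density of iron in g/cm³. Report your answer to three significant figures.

A BCC unit cell contains Z = 2 atoms.
Cell volume: a³ = (2.86 Å)³ = (2.860 × 10^-8 cm)³ = 2.339 × 10^-23 cm³.
ρ = Z·M/(N_A·a³) = 2 × 55.85 / (6.022 × 10²³ × 2.339 × 10^-23) = 7.929 g/cm³.

7.93 g/cm³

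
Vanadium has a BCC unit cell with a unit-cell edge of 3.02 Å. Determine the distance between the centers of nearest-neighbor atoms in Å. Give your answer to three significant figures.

2.62 Å

In a BCC structure, atoms touch along the body diagonal, so √3·a = 4r; the nearest-neighbor distance equals 2r = 0.8660·a.
d = 0.8660 × 3.02 = 2.62 Å.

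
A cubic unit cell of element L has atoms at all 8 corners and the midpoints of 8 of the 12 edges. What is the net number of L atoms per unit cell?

Corner atoms are shared by 8 cells (1/8 each), edge atoms by 4 (1/4 each).
Net atoms = 8 × 1/8 + 8 × 1/4 = 1 + 2 = 3.

3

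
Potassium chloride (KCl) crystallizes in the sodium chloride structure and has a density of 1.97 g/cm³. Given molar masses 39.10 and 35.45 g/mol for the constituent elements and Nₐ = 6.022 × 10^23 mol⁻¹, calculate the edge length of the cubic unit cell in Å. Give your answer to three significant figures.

M(KCl) = 74.55 g/mol; Z = 4 formula units per cell.
a³ = Z·M/(N_A·ρ) = 4 × 74.55 / (6.022 × 10²³ × 1.97) = 2.514 × 10^-22 cm³, so a = 6.311 × 10^-8 cm = 6.31 Å.

6.31 Å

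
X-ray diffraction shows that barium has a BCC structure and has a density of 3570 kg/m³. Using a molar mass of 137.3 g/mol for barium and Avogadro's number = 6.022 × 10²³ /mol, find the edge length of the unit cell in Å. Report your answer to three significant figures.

5.04 Å

With Z = 2 atoms per BCC cell, a³ = Z·M/(N_A·ρ) = 2 × 137.3 / (6.022 × 10²³ × 3.570 g/cm³) = 1.277 × 10^-22 cm³.
a = (1.277 × 10^-22)^(1/3) = 5.036 × 10^-8 cm = 5.04 Å.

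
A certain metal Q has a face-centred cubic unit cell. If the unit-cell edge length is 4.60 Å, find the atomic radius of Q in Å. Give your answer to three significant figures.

1.63 Å

In an FCC lattice, atoms touch along the face diagonal, so √2·a = 4r.
r = √2·a/4 = 1.4142 × 4.60 / 4 = 1.63 Å.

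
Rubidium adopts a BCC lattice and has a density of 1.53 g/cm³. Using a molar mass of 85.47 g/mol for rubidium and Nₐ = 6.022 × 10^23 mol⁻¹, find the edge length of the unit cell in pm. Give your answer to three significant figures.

570 pm

With Z = 2 atoms per BCC cell, a³ = Z·M/(N_A·ρ) = 2 × 85.47 / (6.022 × 10²³ × 1.530 g/cm³) = 1.855 × 10^-22 cm³.
a = (1.855 × 10^-22)^(1/3) = 5.703 × 10^-8 cm = 570 pm.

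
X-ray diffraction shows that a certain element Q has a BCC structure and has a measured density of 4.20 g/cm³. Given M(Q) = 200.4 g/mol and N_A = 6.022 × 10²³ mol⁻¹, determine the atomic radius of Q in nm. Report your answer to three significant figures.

0.234 nm

For a BCC cell (Z = 2), a³ = Z·M/(N_A·ρ) = 2 × 200.4 / (6.022 × 10²³ × 4.200) = 1.585 × 10^-22 cm³, so a = 5.411 × 10^-8 cm = 0.5411 nm.
Atoms touch along the body diagonal, so √3·a = 4r, so r = 0.4330 × a = 0.234 nm.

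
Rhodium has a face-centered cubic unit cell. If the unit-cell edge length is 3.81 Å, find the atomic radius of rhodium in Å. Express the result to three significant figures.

In an FCC lattice, atoms touch along the face diagonal, so √2·a = 4r.
r = √2·a/4 = 1.4142 × 3.81 / 4 = 1.35 Å.

1.35 Å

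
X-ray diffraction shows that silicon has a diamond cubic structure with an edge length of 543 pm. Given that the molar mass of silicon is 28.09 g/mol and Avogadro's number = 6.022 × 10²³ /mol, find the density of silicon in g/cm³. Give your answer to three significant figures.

2.33 g/cm³

A diamond cubic unit cell contains Z = 8 atoms.
Cell volume: a³ = (543 pm)³ = (5.430 × 10^-8 cm)³ = 1.601 × 10^-22 cm³.
ρ = Z·M/(N_A·a³) = 8 × 28.09 / (6.022 × 10²³ × 1.601 × 10^-22) = 2.331 g/cm³.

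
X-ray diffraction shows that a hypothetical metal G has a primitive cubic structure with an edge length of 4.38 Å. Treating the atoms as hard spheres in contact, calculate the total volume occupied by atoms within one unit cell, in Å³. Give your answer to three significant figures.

In a simple cubic lattice atoms touch along the cell edge, so a = 2r, so r = 0.5000a = 2.190 Å.
V_atoms = Z × (4/3)πr³ = 1 × (4/3)π × (2.190)³ = 44.0 Å³.

44.0 Å³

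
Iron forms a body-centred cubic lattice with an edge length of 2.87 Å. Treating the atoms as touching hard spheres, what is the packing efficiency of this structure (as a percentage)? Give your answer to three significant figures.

In a BCC lattice atoms touch along the body diagonal, so √3·a = 4r, so r = 0.4330a = 1.243 Å.
Packing fraction = Z·(4/3)πr³ / a³ = 2 × (4/3)π × (1.243)³ / (2.87)³ = 0.6802 = 68.0%.

68.0%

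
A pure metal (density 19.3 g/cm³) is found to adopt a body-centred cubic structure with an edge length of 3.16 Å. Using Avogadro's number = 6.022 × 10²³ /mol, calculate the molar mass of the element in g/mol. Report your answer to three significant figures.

183 g/mol

A BCC cell has Z = 2 atoms; a = 3.160 × 10^-8 cm.
M = ρ·N_A·a³/Z = 19.3 × 6.022 × 10²³ × 3.155 × 10^-23 / 2 = 183 g/mol.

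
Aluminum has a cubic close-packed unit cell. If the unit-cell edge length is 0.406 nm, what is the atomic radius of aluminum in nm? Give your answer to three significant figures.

0.144 nm

In an FCC lattice, atoms touch along the face diagonal, so √2·a = 4r.
r = √2·a/4 = 1.4142 × 0.406 / 4 = 0.144 nm.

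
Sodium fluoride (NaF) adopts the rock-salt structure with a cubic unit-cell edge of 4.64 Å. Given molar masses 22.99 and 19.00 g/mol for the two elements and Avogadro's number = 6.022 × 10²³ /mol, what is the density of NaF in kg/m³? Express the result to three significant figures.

The rock-salt structure contains Z = 4 formula units per cell; M(NaF) = 22.99 + 19.00 = 41.99 g/mol.
a³ = (4.640 × 10^-8 cm)³ = 9.990 × 10^-23 cm³.
ρ = 4 × 41.99 / (6.022 × 10²³ × 9.990 × 10^-23) = 2.792 g/cm³ = 2790 kg/m³.

2790 kg/m³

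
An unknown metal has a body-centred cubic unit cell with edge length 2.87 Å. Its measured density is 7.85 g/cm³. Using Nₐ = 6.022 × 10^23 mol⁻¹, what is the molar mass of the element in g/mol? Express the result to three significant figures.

55.9 g/mol

A BCC cell has Z = 2 atoms; a = 2.870 × 10^-8 cm.
M = ρ·N_A·a³/Z = 7.85 × 6.022 × 10²³ × 2.364 × 10^-23 / 2 = 55.9 g/mol.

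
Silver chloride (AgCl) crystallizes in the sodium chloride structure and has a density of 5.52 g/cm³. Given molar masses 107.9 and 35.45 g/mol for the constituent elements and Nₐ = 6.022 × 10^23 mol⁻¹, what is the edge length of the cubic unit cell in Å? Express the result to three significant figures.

5.57 Å

M(AgCl) = 143.35 g/mol; Z = 4 formula units per cell.
a³ = Z·M/(N_A·ρ) = 4 × 143.35 / (6.022 × 10²³ × 5.52) = 1.725 × 10^-22 cm³, so a = 5.567 × 10^-8 cm = 5.57 Å.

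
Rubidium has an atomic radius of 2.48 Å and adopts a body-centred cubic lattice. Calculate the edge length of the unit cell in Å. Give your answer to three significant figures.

In a BCC lattice, atoms touch along the body diagonal, so √3·a = 4r.
a = 4r/√3 = 4 × 2.48 / 1.7321 = 5.73 Å.

5.73 Å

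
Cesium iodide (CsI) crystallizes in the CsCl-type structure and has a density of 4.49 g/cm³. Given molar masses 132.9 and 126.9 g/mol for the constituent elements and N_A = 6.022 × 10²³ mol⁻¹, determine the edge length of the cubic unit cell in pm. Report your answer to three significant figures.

M(CsI) = 259.8 g/mol; Z = 1 formula unit per cell.
a³ = Z·M/(N_A·ρ) = 1 × 259.8 / (6.022 × 10²³ × 4.49) = 9.608 × 10^-23 cm³, so a = 4.580 × 10^-8 cm = 458 pm.

458 pm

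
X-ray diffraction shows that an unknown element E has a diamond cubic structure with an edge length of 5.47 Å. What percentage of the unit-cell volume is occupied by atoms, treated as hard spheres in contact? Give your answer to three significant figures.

34.0%

In a diamond cubic lattice nearest neighbors lie along the body diagonal with √3·a = 8r, so r = 0.2165a = 1.184 Å.
Packing fraction = Z·(4/3)πr³ / a³ = 8 × (4/3)π × (1.184)³ / (5.47)³ = 0.3401 = 34.0%.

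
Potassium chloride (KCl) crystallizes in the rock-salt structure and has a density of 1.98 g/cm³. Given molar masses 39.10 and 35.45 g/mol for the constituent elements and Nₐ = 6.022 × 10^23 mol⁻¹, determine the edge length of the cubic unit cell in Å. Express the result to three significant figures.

6.30 Å

M(KCl) = 74.55 g/mol; Z = 4 formula units per cell.
a³ = Z·M/(N_A·ρ) = 4 × 74.55 / (6.022 × 10²³ × 1.98) = 2.501 × 10^-22 cm³, so a = 6.300 × 10^-8 cm = 6.30 Å.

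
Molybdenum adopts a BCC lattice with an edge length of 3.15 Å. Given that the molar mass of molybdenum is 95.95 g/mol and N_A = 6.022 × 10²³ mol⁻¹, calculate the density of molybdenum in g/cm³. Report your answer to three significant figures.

10.2 g/cm³

A BCC unit cell contains Z = 2 atoms.
Cell volume: a³ = (3.15 Å)³ = (3.150 × 10^-8 cm)³ = 3.126 × 10^-23 cm³.
ρ = Z·M/(N_A·a³) = 2 × 95.95 / (6.022 × 10²³ × 3.126 × 10^-23) = 10.20 g/cm³.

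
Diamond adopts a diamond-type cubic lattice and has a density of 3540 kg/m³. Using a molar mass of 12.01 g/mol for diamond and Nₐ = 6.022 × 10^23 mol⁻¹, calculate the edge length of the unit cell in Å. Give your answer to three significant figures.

3.56 Å

With Z = 8 atoms per diamond cubic cell, a³ = Z·M/(N_A·ρ) = 8 × 12.01 / (6.022 × 10²³ × 3.540 g/cm³) = 4.507 × 10^-23 cm³.
a = (4.507 × 10^-23)^(1/3) = 3.559 × 10^-8 cm = 3.56 Å.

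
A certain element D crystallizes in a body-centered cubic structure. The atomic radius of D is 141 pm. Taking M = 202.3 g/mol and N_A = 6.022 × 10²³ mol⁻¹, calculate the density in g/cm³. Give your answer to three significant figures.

19.5 g/cm³

In a BCC lattice, atoms touch along the body diagonal, so √3·a = 4r, giving a = 325.6 pm = 3.256 × 10^-8 cm.
With Z = 2, ρ = Z·M/(N_A·a³) = 2 × 202.3 / (6.022 × 10²³ × 3.453 × 10^-23) = 19.46 g/cm³.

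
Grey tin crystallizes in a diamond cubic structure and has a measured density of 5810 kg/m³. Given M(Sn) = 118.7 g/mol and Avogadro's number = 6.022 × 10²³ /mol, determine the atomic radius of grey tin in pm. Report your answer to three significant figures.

For a diamond cubic cell (Z = 8), a³ = Z·M/(N_A·ρ) = 8 × 118.7 / (6.022 × 10²³ × 5.810) = 2.714 × 10^-22 cm³, so a = 6.475 × 10^-8 cm = 647.5 pm.
Nearest neighbors lie along the body diagonal with √3·a = 8r, so r = 0.2165 × a = 140 pm.

140 pm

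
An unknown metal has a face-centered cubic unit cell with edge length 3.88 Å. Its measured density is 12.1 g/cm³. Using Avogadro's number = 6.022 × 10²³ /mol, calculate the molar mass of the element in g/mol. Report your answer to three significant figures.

106 g/mol

An FCC cell has Z = 4 atoms; a = 3.880 × 10^-8 cm.
M = ρ·N_A·a³/Z = 12.1 × 6.022 × 10²³ × 5.841 × 10^-23 / 4 = 106 g/mol.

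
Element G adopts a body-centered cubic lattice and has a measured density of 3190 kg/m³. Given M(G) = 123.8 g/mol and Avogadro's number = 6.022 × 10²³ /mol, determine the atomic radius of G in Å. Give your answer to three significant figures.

2.19 Å

For a BCC cell (Z = 2), a³ = Z·M/(N_A·ρ) = 2 × 123.8 / (6.022 × 10²³ × 3.190) = 1.289 × 10^-22 cm³, so a = 5.051 × 10^-8 cm = 5.051 Å.
Atoms touch along the body diagonal, so √3·a = 4r, so r = 0.4330 × a = 2.19 Å.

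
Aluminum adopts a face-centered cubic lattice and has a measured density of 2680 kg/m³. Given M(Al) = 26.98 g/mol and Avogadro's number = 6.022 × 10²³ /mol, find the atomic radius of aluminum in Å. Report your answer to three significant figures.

For an FCC cell (Z = 4), a³ = Z·M/(N_A·ρ) = 4 × 26.98 / (6.022 × 10²³ × 2.680) = 6.687 × 10^-23 cm³, so a = 4.059 × 10^-8 cm = 4.059 Å.
Atoms touch along the face diagonal, so √2·a = 4r, so r = 0.3536 × a = 1.44 Å.

1.44 Å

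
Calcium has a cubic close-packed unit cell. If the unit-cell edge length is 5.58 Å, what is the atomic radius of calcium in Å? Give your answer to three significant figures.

In an FCC lattice, atoms touch along the face diagonal, so √2·a = 4r.
r = √2·a/4 = 1.4142 × 5.58 / 4 = 1.97 Å.

1.97 Å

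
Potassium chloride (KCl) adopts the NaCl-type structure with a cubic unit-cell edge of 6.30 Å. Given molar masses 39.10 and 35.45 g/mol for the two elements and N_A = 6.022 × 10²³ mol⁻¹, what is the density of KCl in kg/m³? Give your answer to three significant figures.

1980 kg/m³

The NaCl-type structure contains Z = 4 formula units per cell; M(KCl) = 39.10 + 35.45 = 74.55 g/mol.
a³ = (6.300 × 10^-8 cm)³ = 2.500 × 10^-22 cm³.
ρ = 4 × 74.55 / (6.022 × 10²³ × 2.500 × 10^-22) = 1.980 g/cm³ = 1980 kg/m³.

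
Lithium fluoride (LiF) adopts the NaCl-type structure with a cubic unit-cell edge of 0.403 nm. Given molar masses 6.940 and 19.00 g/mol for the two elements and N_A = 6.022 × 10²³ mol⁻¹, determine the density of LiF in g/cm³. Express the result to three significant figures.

2.63 g/cm³

The NaCl-type structure contains Z = 4 formula units per cell; M(LiF) = 6.940 + 19.00 = 25.94 g/mol.
a³ = (4.030 × 10^-8 cm)³ = 6.545 × 10^-23 cm³.
ρ = 4 × 25.94 / (6.022 × 10²³ × 6.545 × 10^-23) = 2.633 g/cm³.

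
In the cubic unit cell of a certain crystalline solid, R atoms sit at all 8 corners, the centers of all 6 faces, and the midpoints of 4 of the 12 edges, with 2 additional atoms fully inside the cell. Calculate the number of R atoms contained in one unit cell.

Corner atoms are shared by 8 cells (1/8 each), face atoms by 2 (1/2 each), edge atoms by 4 (1/4 each), interior atoms are unshared.
Net atoms = 8 × 1/8 + 6 × 1/2 + 4 × 1/4 + 2 = 1 + 3 + 1 + 2 = 7.

7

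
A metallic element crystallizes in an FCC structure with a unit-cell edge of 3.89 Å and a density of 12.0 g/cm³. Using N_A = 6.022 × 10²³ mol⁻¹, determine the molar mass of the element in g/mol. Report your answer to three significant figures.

106 g/mol

An FCC cell has Z = 4 atoms; a = 3.890 × 10^-8 cm.
M = ρ·N_A·a³/Z = 12.0 × 6.022 × 10²³ × 5.886 × 10^-23 / 4 = 106 g/mol.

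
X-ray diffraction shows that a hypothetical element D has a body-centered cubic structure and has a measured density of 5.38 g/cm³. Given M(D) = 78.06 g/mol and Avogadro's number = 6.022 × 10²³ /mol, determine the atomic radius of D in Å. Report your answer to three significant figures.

1.58 Å

For a BCC cell (Z = 2), a³ = Z·M/(N_A·ρ) = 2 × 78.06 / (6.022 × 10²³ × 5.380) = 4.819 × 10^-23 cm³, so a = 3.639 × 10^-8 cm = 3.639 Å.
Atoms touch along the body diagonal, so √3·a = 4r, so r = 0.4330 × a = 1.58 Å.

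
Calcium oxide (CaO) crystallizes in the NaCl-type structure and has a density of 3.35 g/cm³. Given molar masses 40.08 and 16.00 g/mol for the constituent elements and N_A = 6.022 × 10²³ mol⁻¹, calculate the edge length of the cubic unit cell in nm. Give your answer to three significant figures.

0.481 nm

M(CaO) = 56.08 g/mol; Z = 4 formula units per cell.
a³ = Z·M/(N_A·ρ) = 4 × 56.08 / (6.022 × 10²³ × 3.35) = 1.112 × 10^-22 cm³, so a = 4.809 × 10^-8 cm = 0.481 nm.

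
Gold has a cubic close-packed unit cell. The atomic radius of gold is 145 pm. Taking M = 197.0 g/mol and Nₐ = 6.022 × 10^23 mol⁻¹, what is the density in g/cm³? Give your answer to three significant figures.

In an FCC lattice, atoms touch along the face diagonal, so √2·a = 4r, giving a = 410.1 pm = 4.101 × 10^-8 cm.
With Z = 4, ρ = Z·M/(N_A·a³) = 4 × 197.0 / (6.022 × 10²³ × 6.898 × 10^-23) = 18.97 g/cm³.

19.0 g/cm³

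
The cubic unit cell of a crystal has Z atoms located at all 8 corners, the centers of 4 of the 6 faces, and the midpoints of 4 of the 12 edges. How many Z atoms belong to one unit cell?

Corner atoms are shared by 8 cells (1/8 each), face atoms by 2 (1/2 each), edge atoms by 4 (1/4 each).
Net atoms = 8 × 1/8 + 4 × 1/2 + 4 × 1/4 = 1 + 2 + 1 = 4.

4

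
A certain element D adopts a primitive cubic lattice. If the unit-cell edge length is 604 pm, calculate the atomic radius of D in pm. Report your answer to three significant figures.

302 pm

In a simple cubic lattice, atoms touch along the cell edge, so a = 2r.
r = a/2 = 604/2 = 302 pm.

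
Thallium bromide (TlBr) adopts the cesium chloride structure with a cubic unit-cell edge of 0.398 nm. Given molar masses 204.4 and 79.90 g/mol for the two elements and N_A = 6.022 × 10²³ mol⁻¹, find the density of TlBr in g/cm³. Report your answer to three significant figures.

The cesium chloride structure contains Z = 1 formula unit per cell; M(TlBr) = 204.4 + 79.90 = 284.3 g/mol.
a³ = (3.980 × 10^-8 cm)³ = 6.304 × 10^-23 cm³.
ρ = 1 × 284.3 / (6.022 × 10²³ × 6.304 × 10^-23) = 7.488 g/cm³.

7.49 g/cm³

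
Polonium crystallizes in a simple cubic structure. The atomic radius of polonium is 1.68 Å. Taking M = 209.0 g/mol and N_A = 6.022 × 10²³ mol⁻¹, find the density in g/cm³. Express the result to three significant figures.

9.15 g/cm³

In a simple cubic lattice, atoms touch along the cell edge, so a = 2r, giving a = 3.360 Å = 3.360 × 10^-8 cm.
With Z = 1, ρ = Z·M/(N_A·a³) = 1 × 209.0 / (6.022 × 10²³ × 3.793 × 10^-23) = 9.149 g/cm³.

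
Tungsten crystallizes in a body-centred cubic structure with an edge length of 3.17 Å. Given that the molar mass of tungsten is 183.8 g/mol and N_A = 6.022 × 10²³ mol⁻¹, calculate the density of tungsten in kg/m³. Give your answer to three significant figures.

A BCC unit cell contains Z = 2 atoms.
Cell volume: a³ = (3.17 Å)³ = (3.170 × 10^-8 cm)³ = 3.186 × 10^-23 cm³.
ρ = Z·M/(N_A·a³) = 2 × 183.8 / (6.022 × 10²³ × 3.186 × 10^-23) = 19.16 g/cm³ = 19200 kg/m³.

19200 kg/m³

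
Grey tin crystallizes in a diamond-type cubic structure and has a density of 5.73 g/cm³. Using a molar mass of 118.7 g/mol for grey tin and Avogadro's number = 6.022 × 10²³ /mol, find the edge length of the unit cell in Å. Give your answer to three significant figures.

With Z = 8 atoms per diamond cubic cell, a³ = Z·M/(N_A·ρ) = 8 × 118.7 / (6.022 × 10²³ × 5.730 g/cm³) = 2.752 × 10^-22 cm³.
a = (2.752 × 10^-22)^(1/3) = 6.505 × 10^-8 cm = 6.50 Å.

6.50 Å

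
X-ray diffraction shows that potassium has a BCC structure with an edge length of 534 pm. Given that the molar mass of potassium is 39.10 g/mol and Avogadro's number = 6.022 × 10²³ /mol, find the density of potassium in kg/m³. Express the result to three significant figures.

A BCC unit cell contains Z = 2 atoms.
Cell volume: a³ = (534 pm)³ = (5.340 × 10^-8 cm)³ = 1.523 × 10^-22 cm³.
ρ = Z·M/(N_A·a³) = 2 × 39.10 / (6.022 × 10²³ × 1.523 × 10^-22) = 0.8528 g/cm³ = 853 kg/m³.

853 kg/m³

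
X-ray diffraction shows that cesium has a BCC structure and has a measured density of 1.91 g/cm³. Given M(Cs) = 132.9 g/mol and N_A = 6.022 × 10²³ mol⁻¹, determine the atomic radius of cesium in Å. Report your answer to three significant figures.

2.66 Å

For a BCC cell (Z = 2), a³ = Z·M/(N_A·ρ) = 2 × 132.9 / (6.022 × 10²³ × 1.910) = 2.311 × 10^-22 cm³, so a = 6.137 × 10^-8 cm = 6.137 Å.
Atoms touch along the body diagonal, so √3·a = 4r, so r = 0.4330 × a = 2.66 Å.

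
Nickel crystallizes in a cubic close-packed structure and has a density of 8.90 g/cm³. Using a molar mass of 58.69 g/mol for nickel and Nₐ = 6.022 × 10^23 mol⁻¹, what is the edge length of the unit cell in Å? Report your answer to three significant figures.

With Z = 4 atoms per FCC cell, a³ = Z·M/(N_A·ρ) = 4 × 58.69 / (6.022 × 10²³ × 8.900 g/cm³) = 4.380 × 10^-23 cm³.
a = (4.380 × 10^-23)^(1/3) = 3.525 × 10^-8 cm = 3.53 Å.

3.53 Å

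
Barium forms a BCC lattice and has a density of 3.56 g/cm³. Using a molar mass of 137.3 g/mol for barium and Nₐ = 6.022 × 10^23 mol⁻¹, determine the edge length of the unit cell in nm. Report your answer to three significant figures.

0.504 nm

With Z = 2 atoms per BCC cell, a³ = Z·M/(N_A·ρ) = 2 × 137.3 / (6.022 × 10²³ × 3.560 g/cm³) = 1.281 × 10^-22 cm³.
a = (1.281 × 10^-22)^(1/3) = 5.041 × 10^-8 cm = 0.504 nm.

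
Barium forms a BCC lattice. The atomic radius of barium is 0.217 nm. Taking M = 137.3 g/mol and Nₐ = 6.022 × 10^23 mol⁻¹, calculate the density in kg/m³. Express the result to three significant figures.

In a BCC lattice, atoms touch along the body diagonal, so √3·a = 4r, giving a = 0.5011 nm = 5.011 × 10^-8 cm.
With Z = 2, ρ = Z·M/(N_A·a³) = 2 × 137.3 / (6.022 × 10²³ × 1.259 × 10^-22) = 3.623 g/cm³ = 3620 kg/m³.

3620 kg/m³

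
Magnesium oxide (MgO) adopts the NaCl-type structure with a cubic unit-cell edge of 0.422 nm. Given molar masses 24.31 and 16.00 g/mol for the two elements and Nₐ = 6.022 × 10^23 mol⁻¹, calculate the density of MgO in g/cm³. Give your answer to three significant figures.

The NaCl-type structure contains Z = 4 formula units per cell; M(MgO) = 24.31 + 16.00 = 40.31 g/mol.
a³ = (4.220 × 10^-8 cm)³ = 7.515 × 10^-23 cm³.
ρ = 4 × 40.31 / (6.022 × 10²³ × 7.515 × 10^-23) = 3.563 g/cm³.

3.56 g/cm³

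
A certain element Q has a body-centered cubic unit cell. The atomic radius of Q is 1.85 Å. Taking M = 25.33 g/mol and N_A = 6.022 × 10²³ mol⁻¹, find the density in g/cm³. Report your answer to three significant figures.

In a BCC lattice, atoms touch along the body diagonal, so √3·a = 4r, giving a = 4.272 Å = 4.272 × 10^-8 cm.
With Z = 2, ρ = Z·M/(N_A·a³) = 2 × 25.33 / (6.022 × 10²³ × 7.799 × 10^-23) = 1.079 g/cm³.

1.08 g/cm³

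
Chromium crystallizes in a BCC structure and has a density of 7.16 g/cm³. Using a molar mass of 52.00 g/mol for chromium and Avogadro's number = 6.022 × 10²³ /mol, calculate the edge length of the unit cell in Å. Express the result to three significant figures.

2.89 Å

With Z = 2 atoms per BCC cell, a³ = Z·M/(N_A·ρ) = 2 × 52.00 / (6.022 × 10²³ × 7.160 g/cm³) = 2.412 × 10^-23 cm³.
a = (2.412 × 10^-23)^(1/3) = 2.889 × 10^-8 cm = 2.89 Å.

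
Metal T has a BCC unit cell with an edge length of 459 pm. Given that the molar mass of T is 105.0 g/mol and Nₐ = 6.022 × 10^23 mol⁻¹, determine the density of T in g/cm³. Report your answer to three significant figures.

A BCC unit cell contains Z = 2 atoms.
Cell volume: a³ = (459 pm)³ = (4.590 × 10^-8 cm)³ = 9.670 × 10^-23 cm³.
ρ = Z·M/(N_A·a³) = 2 × 105.0 / (6.022 × 10²³ × 9.670 × 10^-23) = 3.606 g/cm³.

3.61 g/cm³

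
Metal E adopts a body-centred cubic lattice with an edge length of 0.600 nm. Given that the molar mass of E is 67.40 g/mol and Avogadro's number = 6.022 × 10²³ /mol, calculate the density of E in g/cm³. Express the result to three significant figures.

1.04 g/cm³

A BCC unit cell contains Z = 2 atoms.
Cell volume: a³ = (0.600 nm)³ = (6.000 × 10^-8 cm)³ = 2.160 × 10^-22 cm³.
ρ = Z·M/(N_A·a³) = 2 × 67.40 / (6.022 × 10²³ × 2.160 × 10^-22) = 1.036 g/cm³.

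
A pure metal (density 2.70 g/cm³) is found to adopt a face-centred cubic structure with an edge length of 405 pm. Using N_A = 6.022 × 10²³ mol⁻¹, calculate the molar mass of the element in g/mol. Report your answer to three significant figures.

An FCC cell has Z = 4 atoms; a = 4.050 × 10^-8 cm.
M = ρ·N_A·a³/Z = 2.70 × 6.022 × 10²³ × 6.643 × 10^-23 / 4 = 27.0 g/mol.

27.0 g/mol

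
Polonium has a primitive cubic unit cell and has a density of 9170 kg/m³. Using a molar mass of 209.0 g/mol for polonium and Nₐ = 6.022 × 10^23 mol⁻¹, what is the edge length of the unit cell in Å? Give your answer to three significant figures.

3.36 Å

With Z = 1 atom per simple cubic cell, a³ = Z·M/(N_A·ρ) = 1 × 209.0 / (6.022 × 10²³ × 9.170 g/cm³) = 3.785 × 10^-23 cm³.
a = (3.785 × 10^-23)^(1/3) = 3.357 × 10^-8 cm = 3.36 Å.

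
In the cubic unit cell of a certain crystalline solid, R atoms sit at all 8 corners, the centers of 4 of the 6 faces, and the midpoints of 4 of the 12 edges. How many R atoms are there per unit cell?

Corner atoms are shared by 8 cells (1/8 each), face atoms by 2 (1/2 each), edge atoms by 4 (1/4 each).
Net atoms = 8 × 1/8 + 4 × 1/2 + 4 × 1/4 = 1 + 2 + 1 = 4.

4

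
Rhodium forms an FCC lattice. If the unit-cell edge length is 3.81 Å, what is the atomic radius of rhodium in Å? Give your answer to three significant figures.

1.35 Å

In an FCC lattice, atoms touch along the face diagonal, so √2·a = 4r.
r = √2·a/4 = 1.4142 × 3.81 / 4 = 1.35 Å.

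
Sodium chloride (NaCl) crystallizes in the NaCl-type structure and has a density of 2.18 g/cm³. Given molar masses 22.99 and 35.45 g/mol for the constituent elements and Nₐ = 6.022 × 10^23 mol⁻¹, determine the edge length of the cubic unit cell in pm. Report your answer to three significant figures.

563 pm

M(NaCl) = 58.44 g/mol; Z = 4 formula units per cell.
a³ = Z·M/(N_A·ρ) = 4 × 58.44 / (6.022 × 10²³ × 2.18) = 1.781 × 10^-22 cm³, so a = 5.626 × 10^-8 cm = 563 pm.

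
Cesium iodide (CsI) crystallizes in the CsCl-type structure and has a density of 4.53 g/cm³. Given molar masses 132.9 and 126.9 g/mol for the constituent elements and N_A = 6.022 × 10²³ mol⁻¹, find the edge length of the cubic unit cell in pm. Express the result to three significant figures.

M(CsI) = 259.8 g/mol; Z = 1 formula unit per cell.
a³ = Z·M/(N_A·ρ) = 1 × 259.8 / (6.022 × 10²³ × 4.53) = 9.524 × 10^-23 cm³, so a = 4.567 × 10^-8 cm = 457 pm.

457 pm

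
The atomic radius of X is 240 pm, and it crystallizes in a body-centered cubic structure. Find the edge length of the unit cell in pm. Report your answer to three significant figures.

554 pm

In a BCC lattice, atoms touch along the body diagonal, so √3·a = 4r.
a = 4r/√3 = 4 × 240 / 1.7321 = 554 pm.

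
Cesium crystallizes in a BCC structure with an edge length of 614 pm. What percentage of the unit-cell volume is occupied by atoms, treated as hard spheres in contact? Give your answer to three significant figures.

In a BCC lattice atoms touch along the body diagonal, so √3·a = 4r, so r = 0.4330a = 265.9 pm.
Packing fraction = Z·(4/3)πr³ / a³ = 2 × (4/3)π × (265.9)³ / (614)³ = 0.6802 = 68.0%.

68.0%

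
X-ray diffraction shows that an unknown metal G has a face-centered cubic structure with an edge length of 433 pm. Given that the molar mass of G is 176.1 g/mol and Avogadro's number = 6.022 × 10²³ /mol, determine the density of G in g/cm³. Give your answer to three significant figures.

An FCC unit cell contains Z = 4 atoms.
Cell volume: a³ = (433 pm)³ = (4.330 × 10^-8 cm)³ = 8.118 × 10^-23 cm³.
ρ = Z·M/(N_A·a³) = 4 × 176.1 / (6.022 × 10²³ × 8.118 × 10^-23) = 14.41 g/cm³.

14.4 g/cm³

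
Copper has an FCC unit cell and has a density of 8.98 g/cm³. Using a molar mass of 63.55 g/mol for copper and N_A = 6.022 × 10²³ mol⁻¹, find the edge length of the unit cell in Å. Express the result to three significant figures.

3.61 Å

With Z = 4 atoms per FCC cell, a³ = Z·M/(N_A·ρ) = 4 × 63.55 / (6.022 × 10²³ × 8.980 g/cm³) = 4.701 × 10^-23 cm³.
a = (4.701 × 10^-23)^(1/3) = 3.609 × 10^-8 cm = 3.61 Å.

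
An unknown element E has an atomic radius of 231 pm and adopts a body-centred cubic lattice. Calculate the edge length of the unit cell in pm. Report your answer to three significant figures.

In a BCC lattice, atoms touch along the body diagonal, so √3·a = 4r.
a = 4r/√3 = 4 × 231 / 1.7321 = 533 pm.

533 pm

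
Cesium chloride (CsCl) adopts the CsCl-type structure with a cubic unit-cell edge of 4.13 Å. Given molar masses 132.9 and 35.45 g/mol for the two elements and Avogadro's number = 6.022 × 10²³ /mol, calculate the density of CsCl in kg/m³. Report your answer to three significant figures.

3970 kg/m³

The CsCl-type structure contains Z = 1 formula unit per cell; M(CsCl) = 132.9 + 35.45 = 168.35 g/mol.
a³ = (4.130 × 10^-8 cm)³ = 7.044 × 10^-23 cm³.
ρ = 1 × 168.35 / (6.022 × 10²³ × 7.044 × 10^-23) = 3.968 g/cm³ = 3970 kg/m³.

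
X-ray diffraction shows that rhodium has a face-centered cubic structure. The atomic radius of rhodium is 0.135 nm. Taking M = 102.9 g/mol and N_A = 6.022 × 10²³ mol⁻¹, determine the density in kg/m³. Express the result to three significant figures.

12300 kg/m³

In an FCC lattice, atoms touch along the face diagonal, so √2·a = 4r, giving a = 0.3818 nm = 3.818 × 10^-8 cm.
With Z = 4, ρ = Z·M/(N_A·a³) = 4 × 102.9 / (6.022 × 10²³ × 5.567 × 10^-23) = 12.28 g/cm³ = 12300 kg/m³.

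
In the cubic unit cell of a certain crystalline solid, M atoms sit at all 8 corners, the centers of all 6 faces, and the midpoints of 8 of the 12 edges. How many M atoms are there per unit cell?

Corner atoms are shared by 8 cells (1/8 each), face atoms by 2 (1/2 each), edge atoms by 4 (1/4 each).
Net atoms = 8 × 1/8 + 6 × 1/2 + 8 × 1/4 = 1 + 3 + 2 = 6.

6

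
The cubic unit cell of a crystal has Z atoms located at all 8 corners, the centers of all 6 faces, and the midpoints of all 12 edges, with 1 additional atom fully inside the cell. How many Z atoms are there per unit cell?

Corner atoms are shared by 8 cells (1/8 each), face atoms by 2 (1/2 each), edge atoms by 4 (1/4 each), interior atoms are unshared.
Net atoms = 8 × 1/8 + 6 × 1/2 + 12 × 1/4 + 1 = 1 + 3 + 3 + 1 = 8.

8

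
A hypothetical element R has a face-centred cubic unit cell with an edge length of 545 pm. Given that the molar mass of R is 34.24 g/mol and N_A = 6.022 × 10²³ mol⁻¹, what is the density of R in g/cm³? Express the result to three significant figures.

An FCC unit cell contains Z = 4 atoms.
Cell volume: a³ = (545 pm)³ = (5.450 × 10^-8 cm)³ = 1.619 × 10^-22 cm³.
ρ = Z·M/(N_A·a³) = 4 × 34.24 / (6.022 × 10²³ × 1.619 × 10^-22) = 1.405 g/cm³.

1.40 g/cm³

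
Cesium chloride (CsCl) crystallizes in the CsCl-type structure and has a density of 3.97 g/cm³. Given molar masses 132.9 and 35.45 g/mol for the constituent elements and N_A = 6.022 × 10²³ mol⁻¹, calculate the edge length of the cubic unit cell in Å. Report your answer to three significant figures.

4.13 Å

M(CsCl) = 168.35 g/mol; Z = 1 formula unit per cell.
a³ = Z·M/(N_A·ρ) = 1 × 168.35 / (6.022 × 10²³ × 3.97) = 7.042 × 10^-23 cm³, so a = 4.129 × 10^-8 cm = 4.13 Å.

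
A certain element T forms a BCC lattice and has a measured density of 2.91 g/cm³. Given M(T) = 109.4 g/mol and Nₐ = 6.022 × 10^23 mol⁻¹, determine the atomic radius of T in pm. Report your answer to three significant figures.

For a BCC cell (Z = 2), a³ = Z·M/(N_A·ρ) = 2 × 109.4 / (6.022 × 10²³ × 2.910) = 1.249 × 10^-22 cm³, so a = 4.998 × 10^-8 cm = 499.8 pm.
Atoms touch along the body diagonal, so √3·a = 4r, so r = 0.4330 × a = 216 pm.

216 pm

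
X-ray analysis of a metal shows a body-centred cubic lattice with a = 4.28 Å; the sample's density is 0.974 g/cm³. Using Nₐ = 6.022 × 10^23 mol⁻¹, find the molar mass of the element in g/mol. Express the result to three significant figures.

A BCC cell has Z = 2 atoms; a = 4.280 × 10^-8 cm.
M = ρ·N_A·a³/Z = 0.974 × 6.022 × 10²³ × 7.840 × 10^-23 / 2 = 23.0 g/mol.

23.0 g/mol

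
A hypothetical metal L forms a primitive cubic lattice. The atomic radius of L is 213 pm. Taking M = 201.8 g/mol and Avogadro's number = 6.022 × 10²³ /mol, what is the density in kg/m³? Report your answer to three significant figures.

In a simple cubic lattice, atoms touch along the cell edge, so a = 2r, giving a = 426.0 pm = 4.260 × 10^-8 cm.
With Z = 1, ρ = Z·M/(N_A·a³) = 1 × 201.8 / (6.022 × 10²³ × 7.731 × 10^-23) = 4.335 g/cm³ = 4330 kg/m³.

4330 kg/m³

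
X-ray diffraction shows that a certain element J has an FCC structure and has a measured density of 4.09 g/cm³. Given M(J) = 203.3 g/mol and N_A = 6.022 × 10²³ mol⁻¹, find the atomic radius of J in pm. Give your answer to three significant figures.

244 pm

For an FCC cell (Z = 4), a³ = Z·M/(N_A·ρ) = 4 × 203.3 / (6.022 × 10²³ × 4.090) = 3.302 × 10^-22 cm³, so a = 6.912 × 10^-8 cm = 691.2 pm.
Atoms touch along the face diagonal, so √2·a = 4r, so r = 0.3536 × a = 244 pm.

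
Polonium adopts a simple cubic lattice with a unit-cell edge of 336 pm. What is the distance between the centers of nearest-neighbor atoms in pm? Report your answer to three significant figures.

In a simple cubic structure, atoms touch along the cell edge, so a = 2r; the nearest-neighbor distance equals 2r = 1.000·a.
d = 1.000 × 336 = 336 pm.

336 pm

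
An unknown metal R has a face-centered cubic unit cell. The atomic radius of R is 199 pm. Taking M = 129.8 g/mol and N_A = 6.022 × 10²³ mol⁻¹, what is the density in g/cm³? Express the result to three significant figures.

In an FCC lattice, atoms touch along the face diagonal, so √2·a = 4r, giving a = 562.9 pm = 5.629 × 10^-8 cm.
With Z = 4, ρ = Z·M/(N_A·a³) = 4 × 129.8 / (6.022 × 10²³ × 1.783 × 10^-22) = 4.835 g/cm³.

4.84 g/cm³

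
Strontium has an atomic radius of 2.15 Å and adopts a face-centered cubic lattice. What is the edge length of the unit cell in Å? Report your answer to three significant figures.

6.08 Å

In an FCC lattice, atoms touch along the face diagonal, so √2·a = 4r.
a = 4r/√2 = 4 × 2.15 / 1.4142 = 6.08 Å.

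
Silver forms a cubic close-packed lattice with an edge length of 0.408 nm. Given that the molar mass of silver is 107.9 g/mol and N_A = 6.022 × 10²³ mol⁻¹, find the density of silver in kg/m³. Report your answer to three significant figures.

An FCC unit cell contains Z = 4 atoms.
Cell volume: a³ = (0.408 nm)³ = (4.080 × 10^-8 cm)³ = 6.792 × 10^-23 cm³.
ρ = Z·M/(N_A·a³) = 4 × 107.9 / (6.022 × 10²³ × 6.792 × 10^-23) = 10.55 g/cm³ = 10600 kg/m³.

10600 kg/m³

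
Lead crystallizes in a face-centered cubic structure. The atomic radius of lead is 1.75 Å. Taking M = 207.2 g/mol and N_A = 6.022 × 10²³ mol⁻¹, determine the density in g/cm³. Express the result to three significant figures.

In an FCC lattice, atoms touch along the face diagonal, so √2·a = 4r, giving a = 4.950 Å = 4.950 × 10^-8 cm.
With Z = 4, ρ = Z·M/(N_A·a³) = 4 × 207.2 / (6.022 × 10²³ × 1.213 × 10^-22) = 11.35 g/cm³.

11.3 g/cm³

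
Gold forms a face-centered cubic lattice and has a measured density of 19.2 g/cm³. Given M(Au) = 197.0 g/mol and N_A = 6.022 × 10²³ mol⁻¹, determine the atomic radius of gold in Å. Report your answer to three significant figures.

1.44 Å

For an FCC cell (Z = 4), a³ = Z·M/(N_A·ρ) = 4 × 197.0 / (6.022 × 10²³ × 19.20) = 6.815 × 10^-23 cm³, so a = 4.085 × 10^-8 cm = 4.085 Å.
Atoms touch along the face diagonal, so √2·a = 4r, so r = 0.3536 × a = 1.44 Å.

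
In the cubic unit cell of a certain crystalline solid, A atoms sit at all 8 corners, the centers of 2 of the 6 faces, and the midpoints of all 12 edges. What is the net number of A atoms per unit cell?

Corner atoms are shared by 8 cells (1/8 each), face atoms by 2 (1/2 each), edge atoms by 4 (1/4 each).
Net atoms = 8 × 1/8 + 2 × 1/2 + 12 × 1/4 = 1 + 1 + 3 = 5.

5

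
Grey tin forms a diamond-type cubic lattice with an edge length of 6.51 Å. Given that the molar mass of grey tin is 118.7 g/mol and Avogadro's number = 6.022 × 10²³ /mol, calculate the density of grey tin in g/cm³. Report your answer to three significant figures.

5.72 g/cm³

A diamond cubic unit cell contains Z = 8 atoms.
Cell volume: a³ = (6.51 Å)³ = (6.510 × 10^-8 cm)³ = 2.759 × 10^-22 cm³.
ρ = Z·M/(N_A·a³) = 8 × 118.7 / (6.022 × 10²³ × 2.759 × 10^-22) = 5.716 g/cm³.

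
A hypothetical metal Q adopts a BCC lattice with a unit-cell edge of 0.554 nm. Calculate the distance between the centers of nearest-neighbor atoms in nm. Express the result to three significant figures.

In a BCC structure, atoms touch along the body diagonal, so √3·a = 4r; the nearest-neighbor distance equals 2r = 0.8660·a.
d = 0.8660 × 0.554 = 0.480 nm.

0.480 nm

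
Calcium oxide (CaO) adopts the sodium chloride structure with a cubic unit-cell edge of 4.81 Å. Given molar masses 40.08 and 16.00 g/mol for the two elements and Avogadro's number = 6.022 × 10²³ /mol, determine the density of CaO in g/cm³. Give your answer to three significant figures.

3.35 g/cm³

The sodium chloride structure contains Z = 4 formula units per cell; M(CaO) = 40.08 + 16.00 = 56.08 g/mol.
a³ = (4.810 × 10^-8 cm)³ = 1.113 × 10^-22 cm³.
ρ = 4 × 56.08 / (6.022 × 10²³ × 1.113 × 10^-22) = 3.347 g/cm³.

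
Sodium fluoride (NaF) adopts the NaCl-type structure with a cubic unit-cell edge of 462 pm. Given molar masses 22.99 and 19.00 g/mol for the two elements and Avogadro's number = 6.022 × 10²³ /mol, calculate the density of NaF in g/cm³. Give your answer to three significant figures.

The NaCl-type structure contains Z = 4 formula units per cell; M(NaF) = 22.99 + 19.00 = 41.99 g/mol.
a³ = (4.620 × 10^-8 cm)³ = 9.861 × 10^-23 cm³.
ρ = 4 × 41.99 / (6.022 × 10²³ × 9.861 × 10^-23) = 2.828 g/cm³.

2.83 g/cm³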